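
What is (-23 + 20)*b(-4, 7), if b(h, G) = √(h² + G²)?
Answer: -3*√65 ≈ -24.187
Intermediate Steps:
b(h, G) = √(G² + h²)
(-23 + 20)*b(-4, 7) = (-23 + 20)*√(7² + (-4)²) = -3*√(49 + 16) = -3*√65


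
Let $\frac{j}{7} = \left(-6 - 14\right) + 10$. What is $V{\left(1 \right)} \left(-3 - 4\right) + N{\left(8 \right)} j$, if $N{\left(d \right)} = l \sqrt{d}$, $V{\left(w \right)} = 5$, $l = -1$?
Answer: $-35 + 140 \sqrt{2} \approx 162.99$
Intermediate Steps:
$N{\left(d \right)} = - \sqrt{d}$
$j = -70$ ($j = 7 \left(\left(-6 - 14\right) + 10\right) = 7 \left(-20 + 10\right) = 7 \left(-10\right) = -70$)
$V{\left(1 \right)} \left(-3 - 4\right) + N{\left(8 \right)} j = 5 \left(-3 - 4\right) + - \sqrt{8} \left(-70\right) = 5 \left(-7\right) + - 2 \sqrt{2} \left(-70\right) = -35 + - 2 \sqrt{2} \left(-70\right) = -35 + 140 \sqrt{2}$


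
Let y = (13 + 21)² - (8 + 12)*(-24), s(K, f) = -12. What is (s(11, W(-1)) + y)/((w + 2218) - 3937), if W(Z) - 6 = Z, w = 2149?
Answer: 812/215 ≈ 3.7767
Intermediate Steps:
W(Z) = 6 + Z
y = 1636 (y = 34² - 20*(-24) = 1156 - 1*(-480) = 1156 + 480 = 1636)
(s(11, W(-1)) + y)/((w + 2218) - 3937) = (-12 + 1636)/((2149 + 2218) - 3937) = 1624/(4367 - 3937) = 1624/430 = 1624*(1/430) = 812/215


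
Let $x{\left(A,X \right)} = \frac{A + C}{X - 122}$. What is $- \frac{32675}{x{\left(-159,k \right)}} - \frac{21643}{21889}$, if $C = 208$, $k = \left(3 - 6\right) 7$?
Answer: $\frac{14610834174}{153223} \approx 95357.0$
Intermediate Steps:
$k = -21$ ($k = \left(-3\right) 7 = -21$)
$x{\left(A,X \right)} = \frac{208 + A}{-122 + X}$ ($x{\left(A,X \right)} = \frac{A + 208}{X - 122} = \frac{208 + A}{-122 + X}$)
$- \frac{32675}{x{\left(-159,k \right)}} - \frac{21643}{21889} = - \frac{32675}{\frac{1}{-122 - 21} \left(208 - 159\right)} - \frac{21643}{21889} = - \frac{32675}{\frac{1}{-143} \cdot 49} - \frac{21643}{21889} = - \frac{32675}{\left(- \frac{1}{143}\right) 49} - \frac{21643}{21889} = - \frac{32675}{- \frac{49}{143}} - \frac{21643}{21889} = \left(-32675\right) \left(- \frac{143}{49}\right) - \frac{21643}{21889} = \frac{4672525}{49} - \frac{21643}{21889} = \frac{14610834174}{153223}$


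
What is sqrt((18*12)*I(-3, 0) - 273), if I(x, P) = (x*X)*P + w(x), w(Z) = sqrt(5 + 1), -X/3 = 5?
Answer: sqrt(-273 + 216*sqrt(6)) ≈ 16.003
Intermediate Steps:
X = -15 (X = -3*5 = -15)
w(Z) = sqrt(6)
I(x, P) = sqrt(6) - 15*P*x (I(x, P) = (x*(-15))*P + sqrt(6) = (-15*x)*P + sqrt(6) = -15*P*x + sqrt(6) = sqrt(6) - 15*P*x)
sqrt((18*12)*I(-3, 0) - 273) = sqrt((18*12)*(sqrt(6) - 15*0*(-3)) - 273) = sqrt(216*(sqrt(6) + 0) - 273) = sqrt(216*sqrt(6) - 273) = sqrt(-273 + 216*sqrt(6))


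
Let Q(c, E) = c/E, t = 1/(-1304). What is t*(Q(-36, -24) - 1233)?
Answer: 2463/2608 ≈ 0.94440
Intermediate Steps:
t = -1/1304 ≈ -0.00076687
t*(Q(-36, -24) - 1233) = -(-36/(-24) - 1233)/1304 = -(-36*(-1/24) - 1233)/1304 = -(3/2 - 1233)/1304 = -1/1304*(-2463/2) = 2463/2608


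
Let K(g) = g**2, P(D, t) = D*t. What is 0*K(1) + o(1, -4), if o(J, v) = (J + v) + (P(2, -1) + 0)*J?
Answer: -5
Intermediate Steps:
o(J, v) = v - J (o(J, v) = (J + v) + (2*(-1) + 0)*J = (J + v) + (-2 + 0)*J = (J + v) - 2*J = v - J)
0*K(1) + o(1, -4) = 0*1**2 + (-4 - 1*1) = 0*1 + (-4 - 1) = 0 - 5 = -5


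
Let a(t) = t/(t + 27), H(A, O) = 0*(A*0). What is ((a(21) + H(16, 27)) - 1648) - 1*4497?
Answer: -98313/16 ≈ -6144.6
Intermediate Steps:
H(A, O) = 0 (H(A, O) = 0*0 = 0)
a(t) = t/(27 + t)
((a(21) + H(16, 27)) - 1648) - 1*4497 = ((21/(27 + 21) + 0) - 1648) - 1*4497 = ((21/48 + 0) - 1648) - 4497 = ((21*(1/48) + 0) - 1648) - 4497 = ((7/16 + 0) - 1648) - 4497 = (7/16 - 1648) - 4497 = -26361/16 - 4497 = -98313/16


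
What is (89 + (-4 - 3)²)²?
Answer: 19044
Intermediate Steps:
(89 + (-4 - 3)²)² = (89 + (-7)²)² = (89 + 49)² = 138² = 19044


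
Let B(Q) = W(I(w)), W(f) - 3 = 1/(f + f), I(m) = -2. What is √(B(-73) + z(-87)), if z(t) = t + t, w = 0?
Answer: I*√685/2 ≈ 13.086*I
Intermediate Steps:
z(t) = 2*t
W(f) = 3 + 1/(2*f) (W(f) = 3 + 1/(f + f) = 3 + 1/(2*f))
B(Q) = 11/4 (B(Q) = 3 + (½)/(-2) = 3 + (½)*(-½) = 3 - ¼ = 11/4)
√(B(-73) + z(-87)) = √(11/4 + 2*(-87)) = √(11/4 - 174) = √(-685/4) = I*√685/2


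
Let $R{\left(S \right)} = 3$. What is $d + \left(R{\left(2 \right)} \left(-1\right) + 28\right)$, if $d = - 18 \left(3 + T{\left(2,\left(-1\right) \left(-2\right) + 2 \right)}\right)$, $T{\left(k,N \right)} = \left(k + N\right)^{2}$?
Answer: $-677$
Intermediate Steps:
$T{\left(k,N \right)} = \left(N + k\right)^{2}$
$d = -702$ ($d = - 18 \left(3 + \left(\left(\left(-1\right) \left(-2\right) + 2\right) + 2\right)^{2}\right) = - 18 \left(3 + \left(\left(2 + 2\right) + 2\right)^{2}\right) = - 18 \left(3 + \left(4 + 2\right)^{2}\right) = - 18 \left(3 + 6^{2}\right) = - 18 \left(3 + 36\right) = \left(-18\right) 39 = -702$)
$d + \left(R{\left(2 \right)} \left(-1\right) + 28\right) = -702 + \left(3 \left(-1\right) + 28\right) = -702 + \left(-3 + 28\right) = -702 + 25 = -677$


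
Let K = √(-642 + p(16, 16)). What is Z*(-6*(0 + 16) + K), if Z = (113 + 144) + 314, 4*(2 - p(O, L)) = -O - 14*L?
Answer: -54816 + 1142*I*√145 ≈ -54816.0 + 13752.0*I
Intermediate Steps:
p(O, L) = 2 + O/4 + 7*L/2 (p(O, L) = 2 - (-O - 14*L)/4 = 2 + (O/4 + 7*L/2) = 2 + O/4 + 7*L/2)
Z = 571 (Z = 257 + 314 = 571)
K = 2*I*√145 (K = √(-642 + (2 + (¼)*16 + (7/2)*16)) = √(-642 + (2 + 4 + 56)) = √(-642 + 62) = √(-580) = 2*I*√145 ≈ 24.083*I)
Z*(-6*(0 + 16) + K) = 571*(-6*(0 + 16) + 2*I*√145) = 571*(-6*16 + 2*I*√145) = 571*(-96 + 2*I*√145) = -54816 + 1142*I*√145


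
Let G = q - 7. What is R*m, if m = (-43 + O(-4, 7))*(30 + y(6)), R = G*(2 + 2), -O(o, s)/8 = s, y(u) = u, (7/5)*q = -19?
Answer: 2052864/7 ≈ 2.9327e+5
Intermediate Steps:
q = -95/7 (q = (5/7)*(-19) = -95/7 ≈ -13.571)
O(o, s) = -8*s
G = -144/7 (G = -95/7 - 7 = -144/7 ≈ -20.571)
R = -576/7 (R = -144*(2 + 2)/7 = -144/7*4 = -576/7 ≈ -82.286)
m = -3564 (m = (-43 - 8*7)*(30 + 6) = (-43 - 56)*36 = -99*36 = -3564)
R*m = -576/7*(-3564) = 2052864/7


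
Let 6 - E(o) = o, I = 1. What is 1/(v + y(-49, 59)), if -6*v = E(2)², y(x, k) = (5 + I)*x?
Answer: -3/890 ≈ -0.0033708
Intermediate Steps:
E(o) = 6 - o
y(x, k) = 6*x (y(x, k) = (5 + 1)*x = 6*x)
v = -8/3 (v = -(6 - 1*2)²/6 = -(6 - 2)²/6 = -⅙*4² = -⅙*16 = -8/3 ≈ -2.6667)
1/(v + y(-49, 59)) = 1/(-8/3 + 6*(-49)) = 1/(-8/3 - 294) = 1/(-890/3) = -3/890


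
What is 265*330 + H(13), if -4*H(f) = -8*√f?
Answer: 87450 + 2*√13 ≈ 87457.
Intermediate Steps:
H(f) = 2*√f (H(f) = -(-2)*√f = 2*√f)
265*330 + H(13) = 265*330 + 2*√13 = 87450 + 2*√13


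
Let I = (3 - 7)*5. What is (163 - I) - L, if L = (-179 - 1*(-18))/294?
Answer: 7709/42 ≈ 183.55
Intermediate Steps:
I = -20 (I = -4*5 = -20)
L = -23/42 (L = (-179 + 18)*(1/294) = -161*1/294 = -23/42 ≈ -0.54762)
(163 - I) - L = (163 - 1*(-20)) - 1*(-23/42) = (163 + 20) + 23/42 = 183 + 23/42 = 7709/42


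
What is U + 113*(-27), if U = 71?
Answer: -2980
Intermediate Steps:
U + 113*(-27) = 71 + 113*(-27) = 71 - 3051 = -2980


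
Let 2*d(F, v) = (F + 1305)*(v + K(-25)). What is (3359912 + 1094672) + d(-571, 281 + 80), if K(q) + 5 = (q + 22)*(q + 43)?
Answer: 4565418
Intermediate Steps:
K(q) = -5 + (22 + q)*(43 + q) (K(q) = -5 + (q + 22)*(q + 43) = -5 + (22 + q)*(43 + q))
d(F, v) = (-59 + v)*(1305 + F)/2 (d(F, v) = ((F + 1305)*(v + (941 + (-25)² + 65*(-25))))/2 = ((1305 + F)*(v + (941 + 625 - 1625)))/2 = ((1305 + F)*(v - 59))/2 = ((1305 + F)*(-59 + v))/2 = ((-59 + v)*(1305 + F))/2 = (-59 + v)*(1305 + F)/2)
(3359912 + 1094672) + d(-571, 281 + 80) = (3359912 + 1094672) + (-76995/2 - 59/2*(-571) + 1305*(281 + 80)/2 + (½)*(-571)*(281 + 80)) = 4454584 + (-76995/2 + 33689/2 + (1305/2)*361 + (½)*(-571)*361) = 4454584 + (-76995/2 + 33689/2 + 471105/2 - 206131/2) = 4454584 + 110834 = 4565418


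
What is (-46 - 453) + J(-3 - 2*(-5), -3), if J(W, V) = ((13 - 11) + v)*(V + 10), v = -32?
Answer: -709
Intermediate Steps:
J(W, V) = -300 - 30*V (J(W, V) = ((13 - 11) - 32)*(V + 10) = (2 - 32)*(10 + V) = -30*(10 + V) = -300 - 30*V)
(-46 - 453) + J(-3 - 2*(-5), -3) = (-46 - 453) + (-300 - 30*(-3)) = -499 + (-300 + 90) = -499 - 210 = -709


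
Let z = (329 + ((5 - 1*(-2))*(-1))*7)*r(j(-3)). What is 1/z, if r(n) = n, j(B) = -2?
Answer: -1/560 ≈ -0.0017857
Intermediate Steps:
z = -560 (z = (329 + ((5 - 1*(-2))*(-1))*7)*(-2) = (329 + ((5 + 2)*(-1))*7)*(-2) = (329 + (7*(-1))*7)*(-2) = (329 - 7*7)*(-2) = (329 - 49)*(-2) = 280*(-2) = -560)
1/z = 1/(-560) = -1/560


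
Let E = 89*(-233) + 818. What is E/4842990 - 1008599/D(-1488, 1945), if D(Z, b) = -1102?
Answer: 1221153230068/1334243745 ≈ 915.24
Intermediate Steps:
E = -19919 (E = -20737 + 818 = -19919)
E/4842990 - 1008599/D(-1488, 1945) = -19919/4842990 - 1008599/(-1102) = -19919*1/4842990 - 1008599*(-1/1102) = -19919/4842990 + 1008599/1102 = 1221153230068/1334243745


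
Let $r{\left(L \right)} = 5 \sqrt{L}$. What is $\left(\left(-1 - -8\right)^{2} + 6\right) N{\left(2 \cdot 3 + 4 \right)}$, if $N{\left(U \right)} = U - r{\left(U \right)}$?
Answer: $550 - 275 \sqrt{10} \approx -319.63$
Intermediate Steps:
$N{\left(U \right)} = U - 5 \sqrt{U}$
$\left(\left(-1 - -8\right)^{2} + 6\right) N{\left(2 \cdot 3 + 4 \right)} = \left(\left(-1 - -8\right)^{2} + 6\right) \left(\left(2 \cdot 3 + 4\right) - 5 \sqrt{2 \cdot 3 + 4}\right) = \left(\left(-1 + 8\right)^{2} + 6\right) \left(\left(6 + 4\right) - 5 \sqrt{6 + 4}\right) = \left(7^{2} + 6\right) \left(10 - 5 \sqrt{10}\right) = \left(49 + 6\right) \left(10 - 5 \sqrt{10}\right) = 55 \left(10 - 5 \sqrt{10}\right) = 550 - 275 \sqrt{10}$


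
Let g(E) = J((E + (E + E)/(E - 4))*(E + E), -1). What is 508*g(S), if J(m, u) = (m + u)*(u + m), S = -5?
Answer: 59070748/81 ≈ 7.2927e+5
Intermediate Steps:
J(m, u) = (m + u)**2 (J(m, u) = (m + u)*(m + u) = (m + u)**2)
g(E) = (-1 + 2*E*(E + 2*E/(-4 + E)))**2 (g(E) = ((E + (E + E)/(E - 4))*(E + E) - 1)**2 = ((E + (2*E)/(-4 + E))*(2*E) - 1)**2 = ((E + 2*E/(-4 + E))*(2*E) - 1)**2 = (2*E*(E + 2*E/(-4 + E)) - 1)**2 = (-1 + 2*E*(E + 2*E/(-4 + E)))**2)
508*g(S) = 508*((4 - 1*(-5) + 2*(-5)**2*(-2 - 5))**2/(-4 - 5)**2) = 508*((4 + 5 + 2*25*(-7))**2/(-9)**2) = 508*((4 + 5 - 350)**2/81) = 508*((1/81)*(-341)**2) = 508*((1/81)*116281) = 508*(116281/81) = 59070748/81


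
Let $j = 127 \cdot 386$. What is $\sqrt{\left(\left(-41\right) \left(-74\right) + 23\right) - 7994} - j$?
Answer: $-49022 + i \sqrt{4937} \approx -49022.0 + 70.264 i$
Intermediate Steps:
$j = 49022$
$\sqrt{\left(\left(-41\right) \left(-74\right) + 23\right) - 7994} - j = \sqrt{\left(\left(-41\right) \left(-74\right) + 23\right) - 7994} - 49022 = \sqrt{\left(3034 + 23\right) - 7994} - 49022 = \sqrt{3057 - 7994} - 49022 = \sqrt{-4937} - 49022 = i \sqrt{4937} - 49022 = -49022 + i \sqrt{4937}$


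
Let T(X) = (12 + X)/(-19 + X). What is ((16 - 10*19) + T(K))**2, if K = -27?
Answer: 63824121/2116 ≈ 30163.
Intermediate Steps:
T(X) = (12 + X)/(-19 + X)
((16 - 10*19) + T(K))**2 = ((16 - 10*19) + (12 - 27)/(-19 - 27))**2 = ((16 - 190) - 15/(-46))**2 = (-174 - 1/46*(-15))**2 = (-174 + 15/46)**2 = (-7989/46)**2 = 63824121/2116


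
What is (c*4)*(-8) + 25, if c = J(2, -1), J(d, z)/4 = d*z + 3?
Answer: -103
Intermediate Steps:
J(d, z) = 12 + 4*d*z (J(d, z) = 4*(d*z + 3) = 4*(3 + d*z) = 12 + 4*d*z)
c = 4 (c = 12 + 4*2*(-1) = 12 - 8 = 4)
(c*4)*(-8) + 25 = (4*4)*(-8) + 25 = 16*(-8) + 25 = -128 + 25 = -103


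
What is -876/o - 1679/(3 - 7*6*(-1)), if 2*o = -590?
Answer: -91177/2655 ≈ -34.342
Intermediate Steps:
o = -295 (o = (½)*(-590) = -295)
-876/o - 1679/(3 - 7*6*(-1)) = -876/(-295) - 1679/(3 - 7*6*(-1)) = -876*(-1/295) - 1679/(3 - 42*(-1)) = 876/295 - 1679/(3 + 42) = 876/295 - 1679/45 = -91177/2655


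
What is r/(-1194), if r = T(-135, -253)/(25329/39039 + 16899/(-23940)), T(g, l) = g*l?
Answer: 12063887550/24071239 ≈ 501.17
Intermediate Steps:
r = -72383325300/120961 (r = (-135*(-253))/(25329/39039 + 16899/(-23940)) = 34155/(25329*(1/39039) + 16899*(-1/23940)) = 34155/(8443/13013 - 5633/7980) = 34155/(-120961/2119260) = 34155*(-2119260/120961) = -72383325300/120961 ≈ -5.9840e+5)
r/(-1194) = -72383325300/120961/(-1194) = -72383325300/120961*(-1/1194) = 12063887550/24071239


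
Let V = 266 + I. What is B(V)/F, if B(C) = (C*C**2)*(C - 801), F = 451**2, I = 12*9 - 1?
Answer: -22211110076/203401 ≈ -1.0920e+5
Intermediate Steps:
I = 107 (I = 108 - 1 = 107)
F = 203401
V = 373 (V = 266 + 107 = 373)
B(C) = C**3*(-801 + C)
B(V)/F = (373**3*(-801 + 373))/203401 = (51895117*(-428))*(1/203401) = -22211110076*1/203401 = -22211110076/203401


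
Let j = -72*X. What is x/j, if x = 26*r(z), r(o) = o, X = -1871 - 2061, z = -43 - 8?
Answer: -221/47184 ≈ -0.0046838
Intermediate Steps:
z = -51
X = -3932
j = 283104 (j = -72*(-3932) = 283104)
x = -1326 (x = 26*(-51) = -1326)
x/j = -1326/283104 = -1326*1/283104 = -221/47184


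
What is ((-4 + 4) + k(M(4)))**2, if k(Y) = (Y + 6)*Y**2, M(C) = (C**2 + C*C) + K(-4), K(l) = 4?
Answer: 2962842624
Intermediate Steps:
M(C) = 4 + 2*C**2 (M(C) = (C**2 + C*C) + 4 = (C**2 + C**2) + 4 = 2*C**2 + 4 = 4 + 2*C**2)
k(Y) = Y**2*(6 + Y) (k(Y) = (6 + Y)*Y**2 = Y**2*(6 + Y))
((-4 + 4) + k(M(4)))**2 = ((-4 + 4) + (4 + 2*4**2)**2*(6 + (4 + 2*4**2)))**2 = (0 + (4 + 2*16)**2*(6 + (4 + 2*16)))**2 = (0 + (4 + 32)**2*(6 + (4 + 32)))**2 = (0 + 36**2*(6 + 36))**2 = (0 + 1296*42)**2 = (0 + 54432)**2 = 54432**2 = 2962842624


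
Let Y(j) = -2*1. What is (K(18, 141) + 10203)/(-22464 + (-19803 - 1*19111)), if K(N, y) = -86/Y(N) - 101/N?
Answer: -184327/1104804 ≈ -0.16684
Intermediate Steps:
Y(j) = -2
K(N, y) = 43 - 101/N (K(N, y) = -86/(-2) - 101/N = -86*(-½) - 101/N = 43 - 101/N)
(K(18, 141) + 10203)/(-22464 + (-19803 - 1*19111)) = ((43 - 101/18) + 10203)/(-22464 + (-19803 - 1*19111)) = ((43 - 101*1/18) + 10203)/(-22464 + (-19803 - 19111)) = ((43 - 101/18) + 10203)/(-22464 - 38914) = (673/18 + 10203)/(-61378) = (184327/18)*(-1/61378) = -184327/1104804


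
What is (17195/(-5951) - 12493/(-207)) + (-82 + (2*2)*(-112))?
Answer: -582097732/1231857 ≈ -472.54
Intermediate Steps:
(17195/(-5951) - 12493/(-207)) + (-82 + (2*2)*(-112)) = (17195*(-1/5951) - 12493*(-1/207)) + (-82 + 4*(-112)) = (-17195/5951 + 12493/207) + (-82 - 448) = 70786478/1231857 - 530 = -582097732/1231857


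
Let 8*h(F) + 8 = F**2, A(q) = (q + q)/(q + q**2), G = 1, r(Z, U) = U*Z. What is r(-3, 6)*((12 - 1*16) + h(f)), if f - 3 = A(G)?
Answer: 54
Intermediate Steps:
A(q) = 2*q/(q + q**2) (A(q) = (2*q)/(q + q**2) = 2*q/(q + q**2))
f = 4 (f = 3 + 2/(1 + 1) = 3 + 2/2 = 3 + 2*(1/2) = 3 + 1 = 4)
h(F) = -1 + F**2/8
r(-3, 6)*((12 - 1*16) + h(f)) = (6*(-3))*((12 - 1*16) + (-1 + (1/8)*4**2)) = -18*((12 - 16) + (-1 + (1/8)*16)) = -18*(-4 + (-1 + 2)) = -18*(-4 + 1) = -18*(-3) = 54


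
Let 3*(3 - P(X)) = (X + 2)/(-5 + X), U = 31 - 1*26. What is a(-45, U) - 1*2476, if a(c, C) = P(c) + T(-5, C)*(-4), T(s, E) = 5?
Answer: -373993/150 ≈ -2493.3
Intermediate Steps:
U = 5 (U = 31 - 26 = 5)
P(X) = 3 - (2 + X)/(3*(-5 + X)) (P(X) = 3 - (X + 2)/(3*(-5 + X)) = 3 - (2 + X)/(3*(-5 + X)))
a(c, C) = -20 + (-47 + 8*c)/(3*(-5 + c)) (a(c, C) = (-47 + 8*c)/(3*(-5 + c)) + 5*(-4) = (-47 + 8*c)/(3*(-5 + c)) - 20 = -20 + (-47 + 8*c)/(3*(-5 + c)))
a(-45, U) - 1*2476 = (253 - 52*(-45))/(3*(-5 - 45)) - 1*2476 = (⅓)*(253 + 2340)/(-50) - 2476 = (⅓)*(-1/50)*2593 - 2476 = -2593/150 - 2476 = -373993/150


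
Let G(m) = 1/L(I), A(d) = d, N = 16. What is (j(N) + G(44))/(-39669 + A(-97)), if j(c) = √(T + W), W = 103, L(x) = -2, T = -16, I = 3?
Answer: 1/79532 - √87/39766 ≈ -0.00022198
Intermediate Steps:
G(m) = -½ (G(m) = 1/(-2) = -½)
j(c) = √87 (j(c) = √(-16 + 103) = √87)
(j(N) + G(44))/(-39669 + A(-97)) = (√87 - ½)/(-39669 - 97) = (-½ + √87)/(-39766) = (-½ + √87)*(-1/39766) = 1/79532 - √87/39766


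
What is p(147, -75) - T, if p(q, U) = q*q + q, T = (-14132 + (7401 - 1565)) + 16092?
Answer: 13960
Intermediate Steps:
T = 7796 (T = (-14132 + 5836) + 16092 = -8296 + 16092 = 7796)
p(q, U) = q + q² (p(q, U) = q² + q = q + q²)
p(147, -75) - T = 147*(1 + 147) - 1*7796 = 147*148 - 7796 = 21756 - 7796 = 13960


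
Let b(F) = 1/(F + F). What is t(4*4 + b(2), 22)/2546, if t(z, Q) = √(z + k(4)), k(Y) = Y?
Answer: 9/5092 ≈ 0.0017675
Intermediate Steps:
b(F) = 1/(2*F)
t(z, Q) = √(4 + z) (t(z, Q) = √(z + 4) = √(4 + z))
t(4*4 + b(2), 22)/2546 = √(4 + (4*4 + (½)/2))/2546 = √(4 + (16 + (½)*(½)))*(1/2546) = √(4 + (16 + ¼))*(1/2546) = √(4 + 65/4)*(1/2546) = √(81/4)*(1/2546) = (9/2)*(1/2546) = 9/5092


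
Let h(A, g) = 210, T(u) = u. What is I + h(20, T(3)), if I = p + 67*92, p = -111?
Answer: 6263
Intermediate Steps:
I = 6053 (I = -111 + 67*92 = -111 + 6164 = 6053)
I + h(20, T(3)) = 6053 + 210 = 6263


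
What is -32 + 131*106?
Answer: 13854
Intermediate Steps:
-32 + 131*106 = -32 + 13886 = 13854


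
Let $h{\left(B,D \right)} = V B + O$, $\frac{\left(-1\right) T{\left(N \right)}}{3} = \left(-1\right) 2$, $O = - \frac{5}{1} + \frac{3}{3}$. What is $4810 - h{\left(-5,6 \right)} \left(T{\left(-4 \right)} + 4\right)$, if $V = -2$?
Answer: $4750$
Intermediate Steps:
$O = -4$ ($O = \left(-5\right) 1 + 3 \cdot \frac{1}{3} = -5 + 1 = -4$)
$T{\left(N \right)} = 6$ ($T{\left(N \right)} = - 3 \left(\left(-1\right) 2\right) = \left(-3\right) \left(-2\right) = 6$)
$h{\left(B,D \right)} = -4 - 2 B$ ($h{\left(B,D \right)} = - 2 B - 4 = -4 - 2 B$)
$4810 - h{\left(-5,6 \right)} \left(T{\left(-4 \right)} + 4\right) = 4810 - \left(-4 - -10\right) \left(6 + 4\right) = 4810 - \left(-4 + 10\right) 10 = 4810 - 6 \cdot 10 = 4810 - 60 = 4750$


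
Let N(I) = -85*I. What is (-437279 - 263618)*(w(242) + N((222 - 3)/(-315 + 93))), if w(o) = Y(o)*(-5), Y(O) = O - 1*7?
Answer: 56593928265/74 ≈ 7.6478e+8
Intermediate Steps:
Y(O) = -7 + O (Y(O) = O - 7 = -7 + O)
w(o) = 35 - 5*o (w(o) = (-7 + o)*(-5) = 35 - 5*o)
(-437279 - 263618)*(w(242) + N((222 - 3)/(-315 + 93))) = (-437279 - 263618)*((35 - 5*242) - 85*(222 - 3)/(-315 + 93)) = -700897*((35 - 1210) - 18615/(-222)) = -700897*(-1175 - 18615*(-1)/222) = -700897*(-1175 - 85*(-73/74)) = -700897*(-1175 + 6205/74) = -700897*(-80745/74) = 56593928265/74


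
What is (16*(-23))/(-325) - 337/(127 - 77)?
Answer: -729/130 ≈ -5.6077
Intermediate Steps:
(16*(-23))/(-325) - 337/(127 - 77) = -368*(-1/325) - 337/50 = 368/325 - 337*1/50 = 368/325 - 337/50 = -729/130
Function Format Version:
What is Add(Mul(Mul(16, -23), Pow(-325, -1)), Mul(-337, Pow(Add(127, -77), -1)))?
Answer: Rational(-729, 130) ≈ -5.6077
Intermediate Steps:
Add(Mul(Mul(16, -23), Pow(-325, -1)), Mul(-337, Pow(Add(127, -77), -1))) = Add(Mul(-368, Rational(-1, 325)), Mul(-337, Pow(50, -1))) = Add(Rational(368, 325), Mul(-337, Rational(1, 50))) = Add(Rational(368, 325), Rational(-337, 50)) = Rational(-729, 130)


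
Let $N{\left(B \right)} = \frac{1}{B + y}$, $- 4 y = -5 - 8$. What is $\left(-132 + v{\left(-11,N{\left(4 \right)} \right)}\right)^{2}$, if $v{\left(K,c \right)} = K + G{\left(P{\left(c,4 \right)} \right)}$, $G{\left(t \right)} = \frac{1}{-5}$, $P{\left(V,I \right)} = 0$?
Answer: $\frac{512656}{25} \approx 20506.0$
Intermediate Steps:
$y = \frac{13}{4}$ ($y = - \frac{-5 - 8}{4} = \left(- \frac{1}{4}\right) \left(-13\right) = \frac{13}{4} \approx 3.25$)
$G{\left(t \right)} = - \frac{1}{5}$
$N{\left(B \right)} = \frac{1}{\frac{13}{4} + B}$ ($N{\left(B \right)} = \frac{1}{B + \frac{13}{4}} = \frac{1}{\frac{13}{4} + B}$)
$v{\left(K,c \right)} = - \frac{1}{5} + K$ ($v{\left(K,c \right)} = K - \frac{1}{5} = - \frac{1}{5} + K$)
$\left(-132 + v{\left(-11,N{\left(4 \right)} \right)}\right)^{2} = \left(-132 - \frac{56}{5}\right)^{2} = \left(- \frac{716}{5}\right)^{2} = \frac{512656}{25}$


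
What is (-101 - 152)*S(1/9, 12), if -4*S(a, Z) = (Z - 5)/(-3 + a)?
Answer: -15939/104 ≈ -153.26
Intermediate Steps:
S(a, Z) = -(-5 + Z)/(4*(-3 + a)) (S(a, Z) = -(Z - 5)/(4*(-3 + a)) = -(-5 + Z)/(4*(-3 + a)))
(-101 - 152)*S(1/9, 12) = (-101 - 152)*((5 - 1*12)/(4*(-3 + 1/9))) = -253*(5 - 12)/(4*(-3 + ⅑)) = -253*(-7)/(4*(-26/9)) = -253*(-9)*(-7)/(4*26) = -253*63/104 = -15939/104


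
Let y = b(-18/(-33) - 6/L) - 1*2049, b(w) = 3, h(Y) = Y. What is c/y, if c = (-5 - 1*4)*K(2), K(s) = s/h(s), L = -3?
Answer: 3/682 ≈ 0.0043988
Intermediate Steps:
K(s) = 1 (K(s) = s/s = 1)
y = -2046 (y = 3 - 1*2049 = 3 - 2049 = -2046)
c = -9 (c = (-5 - 1*4)*1 = (-5 - 4)*1 = -9*1 = -9)
c/y = -9/(-2046) = -9*(-1/2046) = 3/682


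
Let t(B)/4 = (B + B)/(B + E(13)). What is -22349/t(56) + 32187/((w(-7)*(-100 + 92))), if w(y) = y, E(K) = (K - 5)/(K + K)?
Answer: -464715/208 ≈ -2234.2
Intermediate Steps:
E(K) = (-5 + K)/(2*K) (E(K) = (-5 + K)/((2*K)) = (-5 + K)*(1/(2*K)) = (-5 + K)/(2*K))
t(B) = 8*B/(4/13 + B) (t(B) = 4*((B + B)/(B + (1/2)*(-5 + 13)/13)) = 4*((2*B)/(B + (1/2)*(1/13)*8)) = 4*((2*B)/(B + 4/13)) = 4*((2*B)/(4/13 + B)) = 4*(2*B/(4/13 + B)) = 8*B/(4/13 + B))
-22349/t(56) + 32187/((w(-7)*(-100 + 92))) = -22349/(104*56/(4 + 13*56)) + 32187/((-7*(-100 + 92))) = -22349/(104*56/(4 + 728)) + 32187/((-7*(-8))) = -22349/(104*56/732) + 32187/56 = -22349/(104*56*(1/732)) + 32187*(1/56) = -22349/1456/183 + 32187/56 = -22349*183/1456 + 32187/56 = -4089867/1456 + 32187/56 = -464715/208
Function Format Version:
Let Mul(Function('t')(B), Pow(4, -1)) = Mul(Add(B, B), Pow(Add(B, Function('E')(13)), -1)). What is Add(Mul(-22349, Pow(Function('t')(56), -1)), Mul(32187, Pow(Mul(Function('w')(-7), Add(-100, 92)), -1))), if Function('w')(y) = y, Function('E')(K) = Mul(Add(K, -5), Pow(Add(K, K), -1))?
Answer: Rational(-464715, 208) ≈ -2234.2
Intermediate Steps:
Function('E')(K) = Mul(Rational(1, 2), Pow(K, -1), Add(-5, K)) (Function('E')(K) = Mul(Add(-5, K), Pow(Mul(2, K), -1)) = Mul(Add(-5, K), Mul(Rational(1, 2), Pow(K, -1))) = Mul(Rational(1, 2), Pow(K, -1), Add(-5, K)))
Function('t')(B) = Mul(8, B, Pow(Add(Rational(4, 13), B), -1)) (Function('t')(B) = Mul(4, Mul(Add(B, B), Pow(Add(B, Mul(Rational(1, 2), Pow(13, -1), Add(-5, 13))), -1))) = Mul(4, Mul(Mul(2, B), Pow(Add(B, Mul(Rational(1, 2), Rational(1, 13), 8)), -1))) = Mul(4, Mul(Mul(2, B), Pow(Add(B, Rational(4, 13)), -1))) = Mul(4, Mul(Mul(2, B), Pow(Add(Rational(4, 13), B), -1))) = Mul(4, Mul(2, B, Pow(Add(Rational(4, 13), B), -1))) = Mul(8, B, Pow(Add(Rational(4, 13), B), -1)))
Add(Mul(-22349, Pow(Function('t')(56), -1)), Mul(32187, Pow(Mul(Function('w')(-7), Add(-100, 92)), -1))) = Add(Mul(-22349, Pow(Mul(104, 56, Pow(Add(4, Mul(13, 56)), -1)), -1)), Mul(32187, Pow(Mul(-7, Add(-100, 92)), -1))) = Add(Mul(-22349, Pow(Mul(104, 56, Pow(Add(4, 728), -1)), -1)), Mul(32187, Pow(Mul(-7, -8), -1))) = Add(Mul(-22349, Pow(Mul(104, 56, Pow(732, -1)), -1)), Mul(32187, Pow(56, -1))) = Add(Mul(-22349, Pow(Mul(104, 56, Rational(1, 732)), -1)), Mul(32187, Rational(1, 56))) = Add(Mul(-22349, Pow(Rational(1456, 183), -1)), Rational(32187, 56)) = Add(Mul(-22349, Rational(183, 1456)), Rational(32187, 56)) = Add(Rational(-4089867, 1456), Rational(32187, 56)) = Rational(-464715, 208)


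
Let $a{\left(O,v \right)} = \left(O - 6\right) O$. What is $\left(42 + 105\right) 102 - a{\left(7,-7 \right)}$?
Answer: $14987$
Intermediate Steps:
$a{\left(O,v \right)} = O \left(-6 + O\right)$ ($a{\left(O,v \right)} = \left(-6 + O\right) O = O \left(-6 + O\right)$)
$\left(42 + 105\right) 102 - a{\left(7,-7 \right)} = \left(42 + 105\right) 102 - 7 \left(-6 + 7\right) = 147 \cdot 102 - 7 \cdot 1 = 14994 - 7 = 14987$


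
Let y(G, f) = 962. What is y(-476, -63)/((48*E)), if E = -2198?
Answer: -481/52752 ≈ -0.0091181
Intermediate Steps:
y(-476, -63)/((48*E)) = 962/((48*(-2198))) = 962/(-105504) = 962*(-1/105504) = -481/52752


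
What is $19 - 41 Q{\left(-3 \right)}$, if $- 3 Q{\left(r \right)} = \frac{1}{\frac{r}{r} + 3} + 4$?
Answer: $\frac{925}{12} \approx 77.083$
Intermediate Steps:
$Q{\left(r \right)} = - \frac{17}{12}$ ($Q{\left(r \right)} = - \frac{\frac{1}{\frac{r}{r} + 3} + 4}{3} = - \frac{\frac{1}{1 + 3} + 4}{3} = - \frac{\frac{1}{4} + 4}{3} = \left(- \frac{1}{3}\right) \frac{17}{4} = - \frac{17}{12}$)
$19 - 41 Q{\left(-3 \right)} = 19 - - \frac{697}{12} = 19 + \frac{697}{12} = \frac{925}{12}$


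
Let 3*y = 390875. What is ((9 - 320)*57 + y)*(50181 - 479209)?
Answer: -144880181432/3 ≈ -4.8293e+10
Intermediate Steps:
y = 390875/3 (y = (⅓)*390875 = 390875/3 ≈ 1.3029e+5)
((9 - 320)*57 + y)*(50181 - 479209) = ((9 - 320)*57 + 390875/3)*(50181 - 479209) = (-311*57 + 390875/3)*(-429028) = (-17727 + 390875/3)*(-429028) = (337694/3)*(-429028) = -144880181432/3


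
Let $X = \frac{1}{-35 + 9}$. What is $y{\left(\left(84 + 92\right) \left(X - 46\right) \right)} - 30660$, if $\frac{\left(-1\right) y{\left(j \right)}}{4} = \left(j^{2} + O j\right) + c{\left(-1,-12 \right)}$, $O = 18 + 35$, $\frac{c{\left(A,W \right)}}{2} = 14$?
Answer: $- \frac{44097586036}{169} \approx -2.6093 \cdot 10^{8}$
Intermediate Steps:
$c{\left(A,W \right)} = 28$ ($c{\left(A,W \right)} = 2 \cdot 14 = 28$)
$X = - \frac{1}{26}$ ($X = \frac{1}{-26} = - \frac{1}{26} \approx -0.038462$)
$O = 53$
$y{\left(j \right)} = -112 - 212 j - 4 j^{2}$ ($y{\left(j \right)} = - 4 \left(\left(j^{2} + 53 j\right) + 28\right) = - 4 \left(28 + j^{2} + 53 j\right) = -112 - 212 j - 4 j^{2}$)
$y{\left(\left(84 + 92\right) \left(X - 46\right) \right)} - 30660 = \left(-112 - 212 \left(84 + 92\right) \left(- \frac{1}{26} - 46\right) - 4 \left(\left(84 + 92\right) \left(- \frac{1}{26} - 46\right)\right)^{2}\right) - 30660 = \left(-112 - 212 \cdot 176 \left(- \frac{1197}{26}\right) - 4 \left(176 \left(- \frac{1197}{26}\right)\right)^{2}\right) - 30660 = \left(-112 - - \frac{22331232}{13} - 4 \left(- \frac{105336}{13}\right)^{2}\right) - 30660 = \left(-112 + \frac{22331232}{13} - \frac{44382691584}{169}\right) - 30660 = - \frac{44092404496}{169} - 30660 = - \frac{44097586036}{169}$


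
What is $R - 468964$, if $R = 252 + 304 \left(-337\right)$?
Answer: $-571160$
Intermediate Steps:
$R = -102196$ ($R = 252 - 102448 = -102196$)
$R - 468964 = -102196 - 468964 = -571160$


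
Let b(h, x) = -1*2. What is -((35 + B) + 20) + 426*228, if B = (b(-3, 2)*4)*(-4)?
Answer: 97041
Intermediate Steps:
b(h, x) = -2
B = 32 (B = -2*4*(-4) = -8*(-4) = 32)
-((35 + B) + 20) + 426*228 = -((35 + 32) + 20) + 426*228 = -(67 + 20) + 97128 = -1*87 + 97128 = -87 + 97128 = 97041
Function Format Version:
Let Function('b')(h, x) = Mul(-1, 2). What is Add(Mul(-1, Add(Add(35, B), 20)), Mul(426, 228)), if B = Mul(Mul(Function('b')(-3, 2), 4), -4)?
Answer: 97041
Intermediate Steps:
Function('b')(h, x) = -2
B = 32 (B = Mul(Mul(-2, 4), -4) = Mul(-8, -4) = 32)
Add(Mul(-1, Add(Add(35, B), 20)), Mul(426, 228)) = Add(Mul(-1, Add(Add(35, 32), 20)), Mul(426, 228)) = Add(Mul(-1, Add(67, 20)), 97128) = Add(Mul(-1, 87), 97128) = Add(-87, 97128) = 97041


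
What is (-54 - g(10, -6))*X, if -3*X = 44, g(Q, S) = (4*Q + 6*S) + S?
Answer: 2288/3 ≈ 762.67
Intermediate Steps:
g(Q, S) = 4*Q + 7*S
X = -44/3 (X = -1/3*44 = -44/3 ≈ -14.667)
(-54 - g(10, -6))*X = (-54 - (4*10 + 7*(-6)))*(-44/3) = (-54 - (40 - 42))*(-44/3) = (-54 - 1*(-2))*(-44/3) = (-54 + 2)*(-44/3) = -52*(-44/3) = 2288/3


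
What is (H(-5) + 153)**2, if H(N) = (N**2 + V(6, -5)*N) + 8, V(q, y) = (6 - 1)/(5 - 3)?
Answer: 120409/4 ≈ 30102.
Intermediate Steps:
V(q, y) = 5/2
H(N) = 8 + N**2 + 5*N/2 (H(N) = (N**2 + 5*N/2) + 8 = 8 + N**2 + 5*N/2)
(H(-5) + 153)**2 = ((8 + (-5)**2 + (5/2)*(-5)) + 153)**2 = ((8 + 25 - 25/2) + 153)**2 = (41/2 + 153)**2 = (347/2)**2 = 120409/4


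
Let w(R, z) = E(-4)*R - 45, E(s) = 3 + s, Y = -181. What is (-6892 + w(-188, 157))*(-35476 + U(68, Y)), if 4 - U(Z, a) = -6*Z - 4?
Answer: 236619940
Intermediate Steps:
U(Z, a) = 8 + 6*Z (U(Z, a) = 4 - (-6*Z - 4) = 4 - (-4 - 6*Z) = 4 + (4 + 6*Z) = 8 + 6*Z)
w(R, z) = -45 - R (w(R, z) = (3 - 4)*R - 45 = -R - 45 = -45 - R)
(-6892 + w(-188, 157))*(-35476 + U(68, Y)) = (-6892 + (-45 - 1*(-188)))*(-35476 + (8 + 6*68)) = (-6892 + (-45 + 188))*(-35476 + (8 + 408)) = (-6892 + 143)*(-35476 + 416) = -6749*(-35060) = 236619940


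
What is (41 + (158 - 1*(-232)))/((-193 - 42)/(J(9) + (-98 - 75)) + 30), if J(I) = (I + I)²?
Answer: 65081/4295 ≈ 15.153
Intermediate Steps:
J(I) = 4*I² (J(I) = (2*I)² = 4*I²)
(41 + (158 - 1*(-232)))/((-193 - 42)/(J(9) + (-98 - 75)) + 30) = (41 + (158 - 1*(-232)))/((-193 - 42)/(4*9² + (-98 - 75)) + 30) = (41 + (158 + 232))/(-235/(4*81 - 173) + 30) = (41 + 390)/(-235/(324 - 173) + 30) = 431/(-235/151 + 30) = 431/(4295/151) = 431*(151/4295) = 65081/4295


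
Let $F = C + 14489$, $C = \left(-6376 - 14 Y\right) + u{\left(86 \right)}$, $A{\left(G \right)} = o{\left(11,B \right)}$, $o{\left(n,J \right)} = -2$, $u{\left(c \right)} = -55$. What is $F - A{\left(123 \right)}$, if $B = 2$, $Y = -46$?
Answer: $8704$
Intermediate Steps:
$A{\left(G \right)} = -2$
$C = -5787$ ($C = \left(-6376 - -644\right) - 55 = \left(-6376 + 644\right) - 55 = -5732 - 55 = -5787$)
$F = 8702$ ($F = -5787 + 14489 = 8702$)
$F - A{\left(123 \right)} = 8702 - -2 = 8702 + 2 = 8704$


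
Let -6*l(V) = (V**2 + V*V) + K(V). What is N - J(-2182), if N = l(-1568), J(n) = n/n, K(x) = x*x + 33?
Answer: -2458637/2 ≈ -1.2293e+6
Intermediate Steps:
K(x) = 33 + x**2 (K(x) = x**2 + 33 = 33 + x**2)
J(n) = 1
l(V) = -11/2 - V**2/2 (l(V) = -((V**2 + V*V) + (33 + V**2))/6 = -((V**2 + V**2) + (33 + V**2))/6 = -(2*V**2 + (33 + V**2))/6 = -(33 + 3*V**2)/6 = -11/2 - V**2/2)
N = -2458635/2 (N = -11/2 - 1/2*(-1568)**2 = -11/2 - 1/2*2458624 = -11/2 - 1229312 = -2458635/2 ≈ -1.2293e+6)
N - J(-2182) = -2458635/2 - 1*1 = -2458635/2 - 1 = -2458637/2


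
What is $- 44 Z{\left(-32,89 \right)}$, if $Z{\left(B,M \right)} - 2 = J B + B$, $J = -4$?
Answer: $-4312$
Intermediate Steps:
$Z{\left(B,M \right)} = 2 - 3 B$ ($Z{\left(B,M \right)} = 2 + \left(- 4 B + B\right) = 2 - 3 B$)
$- 44 Z{\left(-32,89 \right)} = - 44 \left(2 - -96\right) = - 44 \left(2 + 96\right) = \left(-44\right) 98 = -4312$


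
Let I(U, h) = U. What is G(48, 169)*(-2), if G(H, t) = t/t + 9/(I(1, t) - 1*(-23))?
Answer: -11/4 ≈ -2.7500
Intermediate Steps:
G(H, t) = 11/8 (G(H, t) = t/t + 9/(1 - 1*(-23)) = 1 + 9/(1 + 23) = 1 + 9/24 = 1 + 9*(1/24) = 1 + 3/8 = 11/8)
G(48, 169)*(-2) = (11/8)*(-2) = -11/4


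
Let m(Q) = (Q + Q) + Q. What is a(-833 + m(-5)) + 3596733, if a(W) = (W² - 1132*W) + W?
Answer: 5274925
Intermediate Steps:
m(Q) = 3*Q (m(Q) = 2*Q + Q = 3*Q)
a(W) = W² - 1131*W
a(-833 + m(-5)) + 3596733 = (-833 + 3*(-5))*(-1131 + (-833 + 3*(-5))) + 3596733 = (-833 - 15)*(-1131 + (-833 - 15)) + 3596733 = -848*(-1131 - 848) + 3596733 = -848*(-1979) + 3596733 = 1678192 + 3596733 = 5274925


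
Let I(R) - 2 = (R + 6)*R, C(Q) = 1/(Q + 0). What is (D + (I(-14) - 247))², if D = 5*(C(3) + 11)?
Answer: 52441/9 ≈ 5826.8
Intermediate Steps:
C(Q) = 1/Q
D = 170/3 (D = 5*(1/3 + 11) = 5*(⅓ + 11) = 5*(34/3) = 170/3 ≈ 56.667)
I(R) = 2 + R*(6 + R) (I(R) = 2 + (R + 6)*R = 2 + (6 + R)*R = 2 + R*(6 + R))
(D + (I(-14) - 247))² = (170/3 + ((2 + (-14)² + 6*(-14)) - 247))² = (170/3 + ((2 + 196 - 84) - 247))² = (170/3 + (114 - 247))² = (170/3 - 133)² = (-229/3)² = 52441/9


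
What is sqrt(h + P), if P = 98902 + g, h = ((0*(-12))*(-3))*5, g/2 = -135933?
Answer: 2*I*sqrt(43241) ≈ 415.89*I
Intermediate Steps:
g = -271866 (g = 2*(-135933) = -271866)
h = 0 (h = (0*(-3))*5 = 0*5 = 0)
P = -172964 (P = 98902 - 271866 = -172964)
sqrt(h + P) = sqrt(0 - 172964) = sqrt(-172964) = 2*I*sqrt(43241)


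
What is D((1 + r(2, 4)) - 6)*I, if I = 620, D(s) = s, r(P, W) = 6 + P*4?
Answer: 5580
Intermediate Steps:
r(P, W) = 6 + 4*P
D((1 + r(2, 4)) - 6)*I = ((1 + (6 + 4*2)) - 6)*620 = ((1 + (6 + 8)) - 6)*620 = ((1 + 14) - 6)*620 = (15 - 6)*620 = 9*620 = 5580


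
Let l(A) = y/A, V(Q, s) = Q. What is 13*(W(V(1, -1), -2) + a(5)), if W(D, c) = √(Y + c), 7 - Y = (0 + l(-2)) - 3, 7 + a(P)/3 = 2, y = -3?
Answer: -195 + 13*√26/2 ≈ -161.86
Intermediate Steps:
a(P) = -15 (a(P) = -21 + 3*2 = -21 + 6 = -15)
l(A) = -3/A
Y = 17/2 (Y = 7 - ((0 - 3/(-2)) - 3) = 7 - ((0 - 3*(-½)) - 3) = 7 - ((0 + 3/2) - 3) = 7 - (3/2 - 3) = 7 - 1*(-3/2) = 7 + 3/2 = 17/2 ≈ 8.5000)
W(D, c) = √(17/2 + c)
13*(W(V(1, -1), -2) + a(5)) = 13*(√(34 + 4*(-2))/2 - 15) = 13*(√(34 - 8)/2 - 15) = 13*(√26/2 - 15) = 13*(-15 + √26/2) = -195 + 13*√26/2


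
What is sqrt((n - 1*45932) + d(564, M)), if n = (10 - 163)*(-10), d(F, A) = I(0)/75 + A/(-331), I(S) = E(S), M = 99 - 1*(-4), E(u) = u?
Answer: I*sqrt(4864761615)/331 ≈ 210.72*I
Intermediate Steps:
M = 103 (M = 99 + 4 = 103)
I(S) = S
d(F, A) = -A/331 (d(F, A) = 0/75 + A/(-331) = 0*(1/75) + A*(-1/331) = 0 - A/331 = -A/331)
n = 1530 (n = -153*(-10) = 1530)
sqrt((n - 1*45932) + d(564, M)) = sqrt((1530 - 1*45932) - 1/331*103) = sqrt((1530 - 45932) - 103/331) = sqrt(-44402 - 103/331) = sqrt(-14697165/331) = I*sqrt(4864761615)/331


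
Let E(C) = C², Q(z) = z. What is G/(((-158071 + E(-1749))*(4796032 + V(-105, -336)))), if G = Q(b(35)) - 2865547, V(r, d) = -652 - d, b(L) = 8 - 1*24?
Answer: -2865563/13912036415880 ≈ -2.0598e-7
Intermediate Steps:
b(L) = -16 (b(L) = 8 - 24 = -16)
G = -2865563 (G = -16 - 2865547 = -2865563)
G/(((-158071 + E(-1749))*(4796032 + V(-105, -336)))) = -2865563*1/((-158071 + (-1749)²)*(4796032 + (-652 - 1*(-336)))) = -2865563*1/((-158071 + 3059001)*(4796032 + (-652 + 336))) = -2865563*1/(2900930*(4796032 - 316)) = -2865563/(2900930*4795716) = -2865563/13912036415880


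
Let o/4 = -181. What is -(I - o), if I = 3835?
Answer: -4559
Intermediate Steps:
o = -724 (o = 4*(-181) = -724)
-(I - o) = -(3835 - 1*(-724)) = -(3835 + 724) = -1*4559 = -4559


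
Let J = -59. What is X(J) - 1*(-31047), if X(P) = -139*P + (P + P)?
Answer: 39130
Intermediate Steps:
X(P) = -137*P (X(P) = -139*P + 2*P = -137*P)
X(J) - 1*(-31047) = -137*(-59) - 1*(-31047) = 8083 + 31047 = 39130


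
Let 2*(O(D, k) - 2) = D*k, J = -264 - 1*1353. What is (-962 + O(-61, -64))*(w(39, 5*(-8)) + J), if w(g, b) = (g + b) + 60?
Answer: -1545536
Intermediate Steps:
J = -1617 (J = -264 - 1353 = -1617)
w(g, b) = 60 + b + g (w(g, b) = (b + g) + 60 = 60 + b + g)
O(D, k) = 2 + D*k/2 (O(D, k) = 2 + (D*k)/2 = 2 + D*k/2)
(-962 + O(-61, -64))*(w(39, 5*(-8)) + J) = (-962 + (2 + (½)*(-61)*(-64)))*((60 + 5*(-8) + 39) - 1617) = (-962 + (2 + 1952))*((60 - 40 + 39) - 1617) = (-962 + 1954)*(59 - 1617) = 992*(-1558) = -1545536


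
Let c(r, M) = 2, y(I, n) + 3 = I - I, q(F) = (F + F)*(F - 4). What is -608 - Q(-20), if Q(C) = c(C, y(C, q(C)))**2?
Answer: -612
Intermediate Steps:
q(F) = 2*F*(-4 + F) (q(F) = (2*F)*(-4 + F) = 2*F*(-4 + F))
y(I, n) = -3 (y(I, n) = -3 + (I - I) = -3 + 0 = -3)
Q(C) = 4 (Q(C) = 2**2 = 4)
-608 - Q(-20) = -608 - 1*4 = -608 - 4 = -612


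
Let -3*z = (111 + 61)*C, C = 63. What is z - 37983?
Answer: -41595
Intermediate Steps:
z = -3612 (z = -(111 + 61)*63/3 = -172*63/3 = -⅓*10836 = -3612)
z - 37983 = -3612 - 37983 = -41595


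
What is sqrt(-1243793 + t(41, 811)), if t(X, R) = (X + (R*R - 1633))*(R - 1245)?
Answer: I*sqrt(286003779) ≈ 16912.0*I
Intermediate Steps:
t(X, R) = (-1245 + R)*(-1633 + X + R**2) (t(X, R) = (X + (R**2 - 1633))*(-1245 + R) = (X + (-1633 + R**2))*(-1245 + R) = (-1633 + X + R**2)*(-1245 + R) = (-1245 + R)*(-1633 + X + R**2))
sqrt(-1243793 + t(41, 811)) = sqrt(-1243793 + (2033085 + 811**3 - 1633*811 - 1245*41 - 1245*811**2 + 811*41)) = sqrt(-1243793 + (2033085 + 533411731 - 1324363 - 51045 - 1245*657721 + 33251)) = sqrt(-1243793 + (2033085 + 533411731 - 1324363 - 51045 - 818862645 + 33251)) = sqrt(-1243793 - 284759986) = sqrt(-286003779) = I*sqrt(286003779)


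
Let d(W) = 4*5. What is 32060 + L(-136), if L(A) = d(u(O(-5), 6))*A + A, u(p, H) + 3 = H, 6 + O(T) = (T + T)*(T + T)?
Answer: 29204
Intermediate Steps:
O(T) = -6 + 4*T² (O(T) = -6 + (T + T)*(T + T) = -6 + (2*T)*(2*T) = -6 + 4*T²)
u(p, H) = -3 + H
d(W) = 20
L(A) = 21*A (L(A) = 20*A + A = 21*A)
32060 + L(-136) = 32060 + 21*(-136) = 32060 - 2856 = 29204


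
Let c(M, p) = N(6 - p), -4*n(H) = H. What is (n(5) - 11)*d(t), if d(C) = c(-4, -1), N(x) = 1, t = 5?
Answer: -49/4 ≈ -12.250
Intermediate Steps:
n(H) = -H/4
c(M, p) = 1
d(C) = 1
(n(5) - 11)*d(t) = (-¼*5 - 11)*1 = (-5/4 - 11)*1 = -49/4*1 = -49/4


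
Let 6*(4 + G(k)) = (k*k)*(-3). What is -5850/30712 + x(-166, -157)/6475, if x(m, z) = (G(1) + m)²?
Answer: 106865846/24857525 ≈ 4.2991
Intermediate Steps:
G(k) = -4 - k²/2 (G(k) = -4 + ((k*k)*(-3))/6 = -4 + (k²*(-3))/6 = -4 + (-3*k²)/6 = -4 - k²/2)
x(m, z) = (-9/2 + m)² (x(m, z) = ((-4 - ½*1²) + m)² = ((-4 - ½*1) + m)² = ((-4 - ½) + m)² = (-9/2 + m)²)
-5850/30712 + x(-166, -157)/6475 = -5850/30712 + ((9 - 2*(-166))²/4)/6475 = -5850*1/30712 + ((9 + 332)²/4)*(1/6475) = -2925/15356 + ((¼)*341²)*(1/6475) = -2925/15356 + ((¼)*116281)*(1/6475) = -2925/15356 + (116281/4)*(1/6475) = -2925/15356 + 116281/25900 = 106865846/24857525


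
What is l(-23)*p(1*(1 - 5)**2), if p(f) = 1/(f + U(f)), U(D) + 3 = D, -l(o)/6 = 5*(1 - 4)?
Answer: 90/29 ≈ 3.1034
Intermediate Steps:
l(o) = 90 (l(o) = -30*(1 - 4) = -30*(-3) = -6*(-15) = 90)
U(D) = -3 + D
p(f) = 1/(-3 + 2*f) (p(f) = 1/(f + (-3 + f)) = 1/(-3 + 2*f))
l(-23)*p(1*(1 - 5)**2) = 90/(-3 + 2*(1*(1 - 5)**2)) = 90/(-3 + 2*(1*(-4)**2)) = 90/(-3 + 2*(1*16)) = 90/(-3 + 2*16) = 90/(-3 + 32) = 90/29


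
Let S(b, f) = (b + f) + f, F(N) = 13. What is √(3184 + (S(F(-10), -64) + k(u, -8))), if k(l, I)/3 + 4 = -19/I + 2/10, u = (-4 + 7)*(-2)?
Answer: 3*√136210/20 ≈ 55.360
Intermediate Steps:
S(b, f) = b + 2*f
u = -6 (u = 3*(-2) = -6)
k(l, I) = -57/5 - 57/I (k(l, I) = -12 + 3*(-19/I + 2/10) = -12 + 3*(-19/I + 2*(⅒)) = -12 + 3*(-19/I + ⅕) = -12 + 3*(⅕ - 19/I) = -12 + (⅗ - 57/I) = -57/5 - 57/I)
√(3184 + (S(F(-10), -64) + k(u, -8))) = √(3184 + ((13 + 2*(-64)) + (-57/5 - 57/(-8)))) = √(3184 + ((13 - 128) + (-57/5 - 57*(-⅛)))) = √(3184 + (-115 + (-57/5 + 57/8))) = √(3184 + (-115 - 171/40)) = √(3184 - 4771/40) = √(122589/40) = 3*√136210/20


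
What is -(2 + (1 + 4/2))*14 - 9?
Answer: -79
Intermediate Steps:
-(2 + (1 + 4/2))*14 - 9 = -(2 + (1 + 4*(1/2)))*14 - 9 = -(2 + (1 + 2))*14 - 9 = -(2 + 3)*14 - 9 = -1*5*14 - 9 = -5*14 - 9 = -70 - 9 = -79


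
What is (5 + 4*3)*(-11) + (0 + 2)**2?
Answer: -183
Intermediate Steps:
(5 + 4*3)*(-11) + (0 + 2)**2 = (5 + 12)*(-11) + 2**2 = 17*(-11) + 4 = -187 + 4 = -183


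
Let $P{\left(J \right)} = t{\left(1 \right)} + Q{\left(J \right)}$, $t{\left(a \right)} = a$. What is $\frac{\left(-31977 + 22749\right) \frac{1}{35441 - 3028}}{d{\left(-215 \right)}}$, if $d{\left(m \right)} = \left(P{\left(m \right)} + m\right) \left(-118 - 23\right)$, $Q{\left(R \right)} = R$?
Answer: $- \frac{3076}{653543319} \approx -4.7066 \cdot 10^{-6}$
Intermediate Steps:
$P{\left(J \right)} = 1 + J$
$d{\left(m \right)} = -141 - 282 m$ ($d{\left(m \right)} = \left(\left(1 + m\right) + m\right) \left(-118 - 23\right) = \left(1 + 2 m\right) \left(-141\right) = -141 - 282 m$)
$\frac{\left(-31977 + 22749\right) \frac{1}{35441 - 3028}}{d{\left(-215 \right)}} = \frac{\left(-31977 + 22749\right) \frac{1}{35441 - 3028}}{-141 - -60630} = \frac{\left(-9228\right) \frac{1}{32413}}{-141 + 60630} = \frac{\left(-9228\right) \frac{1}{32413}}{60489} = \left(- \frac{9228}{32413}\right) \frac{1}{60489} = - \frac{3076}{653543319}$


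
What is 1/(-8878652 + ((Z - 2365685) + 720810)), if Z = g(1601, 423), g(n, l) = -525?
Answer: -1/10524052 ≈ -9.5020e-8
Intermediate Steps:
Z = -525
1/(-8878652 + ((Z - 2365685) + 720810)) = 1/(-8878652 + ((-525 - 2365685) + 720810)) = 1/(-8878652 + (-2366210 + 720810)) = 1/(-8878652 - 1645400) = 1/(-10524052) = -1/10524052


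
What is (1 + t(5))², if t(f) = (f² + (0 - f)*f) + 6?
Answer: 49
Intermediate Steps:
t(f) = 6 (t(f) = (f² + (-f)*f) + 6 = (f² - f²) + 6 = 0 + 6 = 6)
(1 + t(5))² = (1 + 6)² = 7² = 49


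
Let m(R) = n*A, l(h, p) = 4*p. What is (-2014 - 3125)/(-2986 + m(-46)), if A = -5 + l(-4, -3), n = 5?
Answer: 5139/3071 ≈ 1.6734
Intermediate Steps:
A = -17 (A = -5 + 4*(-3) = -5 - 12 = -17)
m(R) = -85 (m(R) = 5*(-17) = -85)
(-2014 - 3125)/(-2986 + m(-46)) = (-2014 - 3125)/(-2986 - 85) = -5139/(-3071) = -5139*(-1/3071) = 5139/3071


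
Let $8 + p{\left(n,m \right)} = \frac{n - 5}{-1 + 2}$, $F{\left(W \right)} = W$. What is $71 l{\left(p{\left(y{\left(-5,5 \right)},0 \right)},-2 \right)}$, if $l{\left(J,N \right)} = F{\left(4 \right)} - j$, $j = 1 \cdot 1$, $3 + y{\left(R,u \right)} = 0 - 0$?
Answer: $213$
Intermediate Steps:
$y{\left(R,u \right)} = -3$ ($y{\left(R,u \right)} = -3 + \left(0 - 0\right) = -3 + \left(0 + 0\right) = -3 + 0 = -3$)
$p{\left(n,m \right)} = -13 + n$ ($p{\left(n,m \right)} = -8 + \frac{n - 5}{-1 + 2} = -8 + \frac{-5 + n}{1} = -8 + \left(-5 + n\right) 1 = -8 + \left(-5 + n\right) = -13 + n$)
$j = 1$
$l{\left(J,N \right)} = 3$ ($l{\left(J,N \right)} = 4 - 1 = 3$)
$71 l{\left(p{\left(y{\left(-5,5 \right)},0 \right)},-2 \right)} = 71 \cdot 3 = 213$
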